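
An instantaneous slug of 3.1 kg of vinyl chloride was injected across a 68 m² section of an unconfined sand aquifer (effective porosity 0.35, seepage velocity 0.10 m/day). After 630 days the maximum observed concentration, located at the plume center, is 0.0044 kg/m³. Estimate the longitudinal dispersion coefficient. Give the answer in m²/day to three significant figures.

0.111 m²/day

At the plume center C_max = M/(n_e·A·√(4πDt)), so D = M²/(4πt·(n_e·A·C_max)²).
n_e·A·C_max = 0.35 × 68 × 0.0044 = 0.1047 kg/m.
D = 3.1²/(4π × 630 × 0.1047²) = 0.111 m²/day.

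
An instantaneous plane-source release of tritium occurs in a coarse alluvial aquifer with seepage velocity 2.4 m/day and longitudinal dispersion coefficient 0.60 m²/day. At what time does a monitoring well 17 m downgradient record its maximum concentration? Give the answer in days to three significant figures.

6.98 days

For the 1D instantaneous-source solution, setting ∂C/∂t = 0 at fixed x gives v²t² + 2Dt − x² = 0, so t = (√(D² + v²x²) − D)/v².
√(D² + v²x²) = √(0.60² + 2.4² × 17²) = 40.80; v² = 5.76.
t = (40.80 − 0.60)/5.76 = 6.98 days (vs. the pure-advection estimate x/v = 7.08 d).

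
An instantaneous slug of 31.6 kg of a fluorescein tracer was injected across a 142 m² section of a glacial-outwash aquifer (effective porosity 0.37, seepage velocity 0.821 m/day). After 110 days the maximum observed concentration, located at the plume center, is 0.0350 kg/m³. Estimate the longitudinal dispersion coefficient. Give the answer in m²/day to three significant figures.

At the plume center C_max = M/(n_e·A·√(4πDt)), so D = M²/(4πt·(n_e·A·C_max)²).
n_e·A·C_max = 0.37 × 142 × 0.0350 = 1.839 kg/m.
D = 31.6²/(4π × 110 × 1.839²) = 0.214 m²/day.

0.214 m²/day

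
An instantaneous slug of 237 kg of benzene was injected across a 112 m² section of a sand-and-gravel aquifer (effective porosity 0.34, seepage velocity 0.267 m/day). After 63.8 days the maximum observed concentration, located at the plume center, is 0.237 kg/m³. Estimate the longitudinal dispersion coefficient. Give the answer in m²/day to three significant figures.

At the plume center C_max = M/(n_e·A·√(4πDt)), so D = M²/(4πt·(n_e·A·C_max)²).
n_e·A·C_max = 0.34 × 112 × 0.237 = 9.025 kg/m.
D = 237²/(4π × 63.8 × 9.025²) = 0.860 m²/day.

0.860 m²/day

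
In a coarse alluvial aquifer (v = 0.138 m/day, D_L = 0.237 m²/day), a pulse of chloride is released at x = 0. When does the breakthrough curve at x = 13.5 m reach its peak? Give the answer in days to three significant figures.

For the 1D instantaneous-source solution, setting ∂C/∂t = 0 at fixed x gives v²t² + 2Dt − x² = 0, so t = (√(D² + v²x²) − D)/v².
√(D² + v²x²) = √(0.237² + 0.138² × 13.5²) = 1.878; v² = 0.019044.
t = (1.878 − 0.237)/0.019044 = 86.2 days (vs. the pure-advection estimate x/v = 97.8 d).

86.2 days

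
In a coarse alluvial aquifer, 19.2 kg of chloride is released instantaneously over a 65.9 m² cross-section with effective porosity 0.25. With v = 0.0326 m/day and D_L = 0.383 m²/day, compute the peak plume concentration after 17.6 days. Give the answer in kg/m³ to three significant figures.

0.127 kg/m³

The peak of an instantaneous 1D plume sits at x = vt; there the Gaussian factor is 1 and C_max = M/(n_e·A·√(4πDt)), where n_e·A is the pore area the mass is dissolved in.
√(4πDt) = √(4π × 0.383 × 17.6) = 9.204 m, so C_max = 19.2/(0.25 × 65.9 × 9.204) = 0.127 kg/m³.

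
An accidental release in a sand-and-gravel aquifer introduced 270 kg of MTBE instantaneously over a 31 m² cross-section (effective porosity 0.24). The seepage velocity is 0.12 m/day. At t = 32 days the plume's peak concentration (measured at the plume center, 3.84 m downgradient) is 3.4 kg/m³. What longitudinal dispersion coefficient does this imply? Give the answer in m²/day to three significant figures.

At the plume center C_max = M/(n_e·A·√(4πDt)), so D = M²/(4πt·(n_e·A·C_max)²).
n_e·A·C_max = 0.24 × 31 × 3.4 = 25.30 kg/m.
D = 270²/(4π × 32 × 25.30²) = 0.283 m²/day.

0.283 m²/day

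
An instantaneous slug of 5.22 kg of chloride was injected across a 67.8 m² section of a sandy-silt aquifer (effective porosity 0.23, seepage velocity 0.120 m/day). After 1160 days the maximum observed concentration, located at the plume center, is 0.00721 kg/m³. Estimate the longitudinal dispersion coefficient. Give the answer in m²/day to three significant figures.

At the plume center C_max = M/(n_e·A·√(4πDt)), so D = M²/(4πt·(n_e·A·C_max)²).
n_e·A·C_max = 0.23 × 67.8 × 0.00721 = 0.1124 kg/m.
D = 5.22²/(4π × 1160 × 0.1124²) = 0.148 m²/day.

0.148 m²/day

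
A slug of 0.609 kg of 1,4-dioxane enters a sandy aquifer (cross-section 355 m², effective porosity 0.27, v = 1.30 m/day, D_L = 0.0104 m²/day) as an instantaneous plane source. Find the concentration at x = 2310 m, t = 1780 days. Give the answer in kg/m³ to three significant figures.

0.000336 kg/m³

For an instantaneous plane source, C(x,t) = M/(n_e·A·√(4πDt)) · exp(−(x−vt)²/(4Dt)), with n_e·A the pore (flow) area.
Plume center vt = 1.30 × 1780 = 2314 m, so the well at 2310 m is 4 m upgradient of the peak.
√(4πDt) = 15.25 m, giving peak height M/(n_e·A·√(4πDt)) = 0.609/(0.27 × 355 × 15.25) = 0.0004166 kg/m³.
(x−vt)²/(4Dt) = (-4)²/(4 × 0.0104 × 1780) = 0.2161; exp(−0.2161) = 0.8057.
C = 0.0004166 × 0.8057 = 0.000336 kg/m³.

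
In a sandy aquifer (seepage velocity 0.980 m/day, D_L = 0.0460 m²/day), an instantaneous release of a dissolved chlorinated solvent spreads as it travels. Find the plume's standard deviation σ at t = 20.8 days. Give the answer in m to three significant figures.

1.38 m

Dispersive spreading gives a Gaussian with σ² = 2Dt; advection only shifts the center.
σ = √(2 × 0.0460 × 20.8) = 1.38 m.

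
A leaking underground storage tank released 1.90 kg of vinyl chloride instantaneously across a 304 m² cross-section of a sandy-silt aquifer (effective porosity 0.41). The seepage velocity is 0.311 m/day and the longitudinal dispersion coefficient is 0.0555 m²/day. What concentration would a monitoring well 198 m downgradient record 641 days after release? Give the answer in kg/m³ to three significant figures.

0.000712 kg/m³

For an instantaneous plane source, C(x,t) = M/(n_e·A·√(4πDt)) · exp(−(x−vt)²/(4Dt)), with n_e·A the pore (flow) area.
Plume center vt = 0.311 × 641 = 199.351 m, so the well at 198 m is 1.351 m upgradient of the peak.
√(4πDt) = 21.14 m, giving peak height M/(n_e·A·√(4πDt)) = 1.90/(0.41 × 304 × 21.14) = 0.0007211 kg/m³.
(x−vt)²/(4Dt) = (-1.351)²/(4 × 0.0555 × 641) = 0.01283; exp(−0.01283) = 0.9873.
C = 0.0007211 × 0.9873 = 0.000712 kg/m³.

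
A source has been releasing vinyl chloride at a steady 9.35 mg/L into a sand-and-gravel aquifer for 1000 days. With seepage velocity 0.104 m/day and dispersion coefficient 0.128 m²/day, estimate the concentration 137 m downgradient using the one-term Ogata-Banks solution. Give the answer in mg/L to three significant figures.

For a continuous step input, C/C₀ ≈ ½·erfc((x−vt)/(2√(Dt))).
vt = 0.104 × 1000 = 104 m and 2√(Dt) = 2√(0.128 × 1000) = 22.63 m.
Argument (x−vt)/(2√(Dt)) = (137 − 104)/22.63 = 1.458; ½·erfc(1.458) = 0.01961.
C = 9.35 × 0.01961 = 0.183 mg/L.

0.183 mg/L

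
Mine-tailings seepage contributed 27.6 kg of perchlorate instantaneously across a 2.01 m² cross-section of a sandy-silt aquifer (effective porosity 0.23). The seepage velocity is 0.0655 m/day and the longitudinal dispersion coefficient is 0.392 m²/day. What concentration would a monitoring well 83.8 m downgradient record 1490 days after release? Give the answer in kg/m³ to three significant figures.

0.642 kg/m³

For an instantaneous plane source, C(x,t) = M/(n_e·A·√(4πDt)) · exp(−(x−vt)²/(4Dt)), with n_e·A the pore (flow) area.
Plume center vt = 0.0655 × 1490 = 97.595 m, so the well at 83.8 m is 13.795 m upgradient of the peak.
√(4πDt) = 85.67 m, giving peak height M/(n_e·A·√(4πDt)) = 27.6/(0.23 × 2.01 × 85.67) = 0.6969 kg/m³.
(x−vt)²/(4Dt) = (-13.795)²/(4 × 0.392 × 1490) = 0.08145; exp(−0.08145) = 0.9218.
C = 0.6969 × 0.9218 = 0.642 kg/m³.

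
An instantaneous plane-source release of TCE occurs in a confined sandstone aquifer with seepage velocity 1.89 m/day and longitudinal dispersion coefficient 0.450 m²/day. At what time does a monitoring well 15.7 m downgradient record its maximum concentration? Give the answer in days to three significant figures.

8.18 days

For the 1D instantaneous-source solution, setting ∂C/∂t = 0 at fixed x gives v²t² + 2Dt − x² = 0, so t = (√(D² + v²x²) − D)/v².
√(D² + v²x²) = √(0.450² + 1.89² × 15.7²) = 29.68; v² = 3.5721.
t = (29.68 − 0.450)/3.5721 = 8.18 days (vs. the pure-advection estimate x/v = 8.31 d).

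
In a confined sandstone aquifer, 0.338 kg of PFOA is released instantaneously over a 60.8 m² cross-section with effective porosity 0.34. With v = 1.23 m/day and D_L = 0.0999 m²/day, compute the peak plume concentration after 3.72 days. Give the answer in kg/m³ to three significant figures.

0.00757 kg/m³

The peak of an instantaneous 1D plume sits at x = vt; there the Gaussian factor is 1 and C_max = M/(n_e·A·√(4πDt)), where n_e·A is the pore area the mass is dissolved in.
√(4πDt) = √(4π × 0.0999 × 3.72) = 2.161 m, so C_max = 0.338/(0.34 × 60.8 × 2.161) = 0.00757 kg/m³.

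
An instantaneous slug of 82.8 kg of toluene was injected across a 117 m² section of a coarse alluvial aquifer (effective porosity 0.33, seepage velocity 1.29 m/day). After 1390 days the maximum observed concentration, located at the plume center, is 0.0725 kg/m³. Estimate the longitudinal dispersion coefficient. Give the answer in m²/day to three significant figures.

0.0501 m²/day

At the plume center C_max = M/(n_e·A·√(4πDt)), so D = M²/(4πt·(n_e·A·C_max)²).
n_e·A·C_max = 0.33 × 117 × 0.0725 = 2.799 kg/m.
D = 82.8²/(4π × 1390 × 2.799²) = 0.0501 m²/day.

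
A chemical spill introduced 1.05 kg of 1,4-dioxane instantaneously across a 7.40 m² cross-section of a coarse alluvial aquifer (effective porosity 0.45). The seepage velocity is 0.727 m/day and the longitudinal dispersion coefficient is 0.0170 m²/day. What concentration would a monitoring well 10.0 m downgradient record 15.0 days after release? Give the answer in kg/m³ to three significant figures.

For an instantaneous plane source, C(x,t) = M/(n_e·A·√(4πDt)) · exp(−(x−vt)²/(4Dt)), with n_e·A the pore (flow) area.
Plume center vt = 0.727 × 15.0 = 10.905 m, so the well at 10.0 m is 0.905 m upgradient of the peak.
√(4πDt) = 1.790 m, giving peak height M/(n_e·A·√(4πDt)) = 1.05/(0.45 × 7.40 × 1.790) = 0.1762 kg/m³.
(x−vt)²/(4Dt) = (-0.905)²/(4 × 0.0170 × 15.0) = 0.8030; exp(−0.8030) = 0.4480.
C = 0.1762 × 0.4480 = 0.0789 kg/m³.

0.0789 kg/m³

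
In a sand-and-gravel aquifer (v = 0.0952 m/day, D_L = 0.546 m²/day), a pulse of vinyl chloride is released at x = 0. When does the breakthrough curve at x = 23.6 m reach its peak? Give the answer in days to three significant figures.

For the 1D instantaneous-source solution, setting ∂C/∂t = 0 at fixed x gives v²t² + 2Dt − x² = 0, so t = (√(D² + v²x²) − D)/v².
√(D² + v²x²) = √(0.546² + 0.0952² × 23.6²) = 2.312; v² = 0.00906304.
t = (2.312 − 0.546)/0.00906304 = 195 days (vs. the pure-advection estimate x/v = 248 d).

195 days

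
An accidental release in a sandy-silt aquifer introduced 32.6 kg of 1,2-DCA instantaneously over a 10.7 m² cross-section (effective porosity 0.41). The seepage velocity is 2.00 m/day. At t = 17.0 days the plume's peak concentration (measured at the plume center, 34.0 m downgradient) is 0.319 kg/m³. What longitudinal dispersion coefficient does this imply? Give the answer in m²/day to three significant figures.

At the plume center C_max = M/(n_e·A·√(4πDt)), so D = M²/(4πt·(n_e·A·C_max)²).
n_e·A·C_max = 0.41 × 10.7 × 0.319 = 1.399 kg/m.
D = 32.6²/(4π × 17.0 × 1.399²) = 2.54 m²/day.

2.54 m²/day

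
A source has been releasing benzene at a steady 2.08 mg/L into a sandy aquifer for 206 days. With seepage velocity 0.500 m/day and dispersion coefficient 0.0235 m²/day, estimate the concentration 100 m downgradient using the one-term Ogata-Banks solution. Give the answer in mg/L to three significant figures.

1.73 mg/L

For a continuous step input, C/C₀ ≈ ½·erfc((x−vt)/(2√(Dt))).
vt = 0.500 × 206 = 103 m and 2√(Dt) = 2√(0.0235 × 206) = 4.400 m.
Argument (x−vt)/(2√(Dt)) = (100 − 103)/4.400 = -0.6818; ½·erfc(-0.6818) = 0.8325.
C = 2.08 × 0.8325 = 1.73 mg/L.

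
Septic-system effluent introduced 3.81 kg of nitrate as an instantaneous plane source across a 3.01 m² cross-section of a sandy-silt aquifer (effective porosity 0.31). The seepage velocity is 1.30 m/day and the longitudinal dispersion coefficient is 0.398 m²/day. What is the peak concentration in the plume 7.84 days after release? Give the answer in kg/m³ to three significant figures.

The peak of an instantaneous 1D plume sits at x = vt; there the Gaussian factor is 1 and C_max = M/(n_e·A·√(4πDt)), where n_e·A is the pore area the mass is dissolved in.
√(4πDt) = √(4π × 0.398 × 7.84) = 6.262 m, so C_max = 3.81/(0.31 × 3.01 × 6.262) = 0.652 kg/m³.

0.652 kg/m³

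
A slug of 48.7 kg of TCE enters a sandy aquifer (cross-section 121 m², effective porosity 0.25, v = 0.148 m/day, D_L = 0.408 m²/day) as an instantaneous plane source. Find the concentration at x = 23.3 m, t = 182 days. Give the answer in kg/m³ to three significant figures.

For an instantaneous plane source, C(x,t) = M/(n_e·A·√(4πDt)) · exp(−(x−vt)²/(4Dt)), with n_e·A the pore (flow) area.
Plume center vt = 0.148 × 182 = 26.936 m, so the well at 23.3 m is 3.636 m upgradient of the peak.
√(4πDt) = 30.55 m, giving peak height M/(n_e·A·√(4πDt)) = 48.7/(0.25 × 121 × 30.55) = 0.05270 kg/m³.
(x−vt)²/(4Dt) = (-3.636)²/(4 × 0.408 × 182) = 0.04451; exp(−0.04451) = 0.9565.
C = 0.05270 × 0.9565 = 0.0504 kg/m³.

0.0504 kg/m³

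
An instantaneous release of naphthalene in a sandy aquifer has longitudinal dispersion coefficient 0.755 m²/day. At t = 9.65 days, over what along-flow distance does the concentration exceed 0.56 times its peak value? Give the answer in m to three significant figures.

8.22 m

The plume is Gaussian with σ = √(2Dt) = √(2 × 0.755 × 9.65) = 3.817 m.
C/C_peak = exp(−Δx²/(2σ²)) = 0.56 ⇒ Δx = σ·√(−2 ln 0.56) = 3.817 × 1.077 = 4.111 m.
Width = 2Δx = 8.22 m.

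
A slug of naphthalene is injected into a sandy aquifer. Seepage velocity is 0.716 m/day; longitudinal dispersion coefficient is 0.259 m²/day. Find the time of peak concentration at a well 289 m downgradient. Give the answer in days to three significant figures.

403 days

For the 1D instantaneous-source solution, setting ∂C/∂t = 0 at fixed x gives v²t² + 2Dt − x² = 0, so t = (√(D² + v²x²) − D)/v².
√(D² + v²x²) = √(0.259² + 0.716² × 289²) = 206.9; v² = 0.512656.
t = (206.9 − 0.259)/0.512656 = 403 days (vs. the pure-advection estimate x/v = 404 d).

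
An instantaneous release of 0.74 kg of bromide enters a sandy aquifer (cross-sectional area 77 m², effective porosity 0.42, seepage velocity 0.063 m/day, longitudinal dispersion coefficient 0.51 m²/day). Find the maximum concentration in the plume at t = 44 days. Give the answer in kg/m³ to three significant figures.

The peak of an instantaneous 1D plume sits at x = vt; there the Gaussian factor is 1 and C_max = M/(n_e·A·√(4πDt)), where n_e·A is the pore area the mass is dissolved in.
√(4πDt) = √(4π × 0.51 × 44) = 16.79 m, so C_max = 0.74/(0.42 × 77 × 16.79) = 0.00136 kg/m³.

0.00136 kg/m³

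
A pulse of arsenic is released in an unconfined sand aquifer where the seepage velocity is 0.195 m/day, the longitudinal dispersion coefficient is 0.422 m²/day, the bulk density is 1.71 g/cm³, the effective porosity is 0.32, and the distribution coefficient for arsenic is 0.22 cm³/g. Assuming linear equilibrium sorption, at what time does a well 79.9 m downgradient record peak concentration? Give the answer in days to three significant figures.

868 days

Retardation factor R = 1 + ρ_b·K_d/n = 1 + 1.71 × 0.22/0.32 = 2.176.
Sorption retards both mechanisms: v_R = v/R = 0.08961 m/day, D_R = D/R = 0.1939 m²/day.
Peak time from v_R²t² + 2D_R t − x² = 0: t = (√(D_R² + v_R²x²) − D_R)/v_R².
√(D_R² + v_R²x²) = √(0.1939² + 0.08961² × 79.9²) = 7.162; v_R² = 0.008030.
t = (7.162 − 0.1939)/0.008030 = 868 days.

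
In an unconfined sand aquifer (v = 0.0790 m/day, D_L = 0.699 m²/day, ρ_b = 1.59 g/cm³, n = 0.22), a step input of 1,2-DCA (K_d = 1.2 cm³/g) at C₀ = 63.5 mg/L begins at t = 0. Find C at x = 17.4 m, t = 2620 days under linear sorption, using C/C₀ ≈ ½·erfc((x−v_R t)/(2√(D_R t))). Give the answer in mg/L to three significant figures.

36.9 mg/L

Retardation factor R = 1 + ρ_b·K_d/n = 1 + 1.59 × 1.2/0.22 = 9.673.
Sorption retards both mechanisms: v_R = v/R = 0.008167 m/day, D_R = D/R = 0.07226 m²/day.
v_R·t = 0.008167 × 2620 = 21.39754 m; 2√(D_R t) = 27.52 m; argument = (17.4 − 21.39754)/27.52 = -0.1453.
C = C₀ × ½·erfc(-0.1453) = 63.5 × 0.5814 = 36.9 mg/L.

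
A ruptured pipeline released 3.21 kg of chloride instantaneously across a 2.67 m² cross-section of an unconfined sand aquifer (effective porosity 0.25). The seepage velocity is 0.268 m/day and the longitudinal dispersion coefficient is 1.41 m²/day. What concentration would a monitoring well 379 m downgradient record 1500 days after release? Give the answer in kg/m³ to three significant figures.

For an instantaneous plane source, C(x,t) = M/(n_e·A·√(4πDt)) · exp(−(x−vt)²/(4Dt)), with n_e·A the pore (flow) area.
Plume center vt = 0.268 × 1500 = 402 m, so the well at 379 m is 23 m upgradient of the peak.
√(4πDt) = 163.0 m, giving peak height M/(n_e·A·√(4πDt)) = 3.21/(0.25 × 2.67 × 163.0) = 0.02950 kg/m³.
(x−vt)²/(4Dt) = (-23)²/(4 × 1.41 × 1500) = 0.06253; exp(−0.06253) = 0.9394.
C = 0.02950 × 0.9394 = 0.0277 kg/m³.

0.0277 kg/m³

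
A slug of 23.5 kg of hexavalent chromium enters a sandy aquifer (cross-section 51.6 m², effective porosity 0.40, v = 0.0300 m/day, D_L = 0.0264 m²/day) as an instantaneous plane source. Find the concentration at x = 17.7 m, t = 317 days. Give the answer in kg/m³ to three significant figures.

For an instantaneous plane source, C(x,t) = M/(n_e·A·√(4πDt)) · exp(−(x−vt)²/(4Dt)), with n_e·A the pore (flow) area.
Plume center vt = 0.0300 × 317 = 9.51 m, so the well at 17.7 m is 8.19 m downgradient of the peak.
√(4πDt) = 10.26 m, giving peak height M/(n_e·A·√(4πDt)) = 23.5/(0.40 × 51.6 × 10.26) = 0.1110 kg/m³.
(x−vt)²/(4Dt) = (8.19)²/(4 × 0.0264 × 317) = 2.004; exp(−2.004) = 0.1348.
C = 0.1110 × 0.1348 = 0.0150 kg/m³.

0.0150 kg/m³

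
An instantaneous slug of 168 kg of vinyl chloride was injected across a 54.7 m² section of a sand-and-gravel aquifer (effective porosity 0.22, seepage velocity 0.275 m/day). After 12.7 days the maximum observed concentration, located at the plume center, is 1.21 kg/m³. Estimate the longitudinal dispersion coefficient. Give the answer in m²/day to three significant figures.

At the plume center C_max = M/(n_e·A·√(4πDt)), so D = M²/(4πt·(n_e·A·C_max)²).
n_e·A·C_max = 0.22 × 54.7 × 1.21 = 14.56 kg/m.
D = 168²/(4π × 12.7 × 14.56²) = 0.834 m²/day.

0.834 m²/day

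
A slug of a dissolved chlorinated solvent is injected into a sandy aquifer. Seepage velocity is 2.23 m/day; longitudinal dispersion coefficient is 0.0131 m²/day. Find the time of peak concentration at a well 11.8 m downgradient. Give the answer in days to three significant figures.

For the 1D instantaneous-source solution, setting ∂C/∂t = 0 at fixed x gives v²t² + 2Dt − x² = 0, so t = (√(D² + v²x²) − D)/v².
√(D² + v²x²) = √(0.0131² + 2.23² × 11.8²) = 26.31; v² = 4.9729.
t = (26.31 − 0.0131)/4.9729 = 5.29 days (vs. the pure-advection estimate x/v = 5.29 d).

5.29 days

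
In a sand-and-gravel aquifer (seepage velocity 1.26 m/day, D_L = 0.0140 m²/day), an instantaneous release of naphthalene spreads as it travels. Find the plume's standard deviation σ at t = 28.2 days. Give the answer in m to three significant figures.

0.889 m

Dispersive spreading gives a Gaussian with σ² = 2Dt; advection only shifts the center.
σ = √(2 × 0.0140 × 28.2) = 0.889 m.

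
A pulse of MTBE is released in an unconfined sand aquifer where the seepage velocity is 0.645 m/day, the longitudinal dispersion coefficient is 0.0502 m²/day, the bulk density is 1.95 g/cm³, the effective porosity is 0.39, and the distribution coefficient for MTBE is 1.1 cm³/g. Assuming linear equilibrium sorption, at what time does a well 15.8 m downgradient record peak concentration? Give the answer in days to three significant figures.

158 days

Retardation factor R = 1 + ρ_b·K_d/n = 1 + 1.95 × 1.1/0.39 = 6.500.
Sorption retards both mechanisms: v_R = v/R = 0.09923 m/day, D_R = D/R = 0.007723 m²/day.
Peak time from v_R²t² + 2D_R t − x² = 0: t = (√(D_R² + v_R²x²) − D_R)/v_R².
√(D_R² + v_R²x²) = √(0.007723² + 0.09923² × 15.8²) = 1.568; v_R² = 0.009847.
t = (1.568 − 0.007723)/0.009847 = 158 days.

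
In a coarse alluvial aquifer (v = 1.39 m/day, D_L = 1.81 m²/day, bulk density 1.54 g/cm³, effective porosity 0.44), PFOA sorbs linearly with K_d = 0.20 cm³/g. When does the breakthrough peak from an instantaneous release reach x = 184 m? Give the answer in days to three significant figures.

Retardation factor R = 1 + ρ_b·K_d/n = 1 + 1.54 × 0.20/0.44 = 1.700.
Sorption retards both mechanisms: v_R = v/R = 0.8176 m/day, D_R = D/R = 1.065 m²/day.
Peak time from v_R²t² + 2D_R t − x² = 0: t = (√(D_R² + v_R²x²) − D_R)/v_R².
√(D_R² + v_R²x²) = √(1.065² + 0.8176² × 184²) = 150.4; v_R² = 0.6685.
t = (150.4 − 1.065)/0.6685 = 223 days.

223 days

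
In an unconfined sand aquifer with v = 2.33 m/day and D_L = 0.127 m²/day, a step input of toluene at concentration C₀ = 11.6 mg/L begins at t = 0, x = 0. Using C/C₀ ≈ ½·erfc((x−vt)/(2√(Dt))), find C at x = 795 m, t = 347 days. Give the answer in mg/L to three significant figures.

For a continuous step input, C/C₀ ≈ ½·erfc((x−vt)/(2√(Dt))).
vt = 2.33 × 347 = 808.51 m and 2√(Dt) = 2√(0.127 × 347) = 13.28 m.
Argument (x−vt)/(2√(Dt)) = (795 − 808.51)/13.28 = -1.017; ½·erfc(-1.017) = 0.9248.
C = 11.6 × 0.9248 = 10.7 mg/L.

10.7 mg/L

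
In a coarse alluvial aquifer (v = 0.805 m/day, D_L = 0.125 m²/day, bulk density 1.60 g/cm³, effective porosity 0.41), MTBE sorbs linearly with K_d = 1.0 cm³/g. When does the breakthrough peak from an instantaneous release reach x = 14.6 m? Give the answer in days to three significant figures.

Retardation factor R = 1 + ρ_b·K_d/n = 1 + 1.60 × 1.0/0.41 = 4.902.
Sorption retards both mechanisms: v_R = v/R = 0.1642 m/day, D_R = D/R = 0.02550 m²/day.
Peak time from v_R²t² + 2D_R t − x² = 0: t = (√(D_R² + v_R²x²) − D_R)/v_R².
√(D_R² + v_R²x²) = √(0.02550² + 0.1642² × 14.6²) = 2.397; v_R² = 0.02696.
t = (2.397 − 0.02550)/0.02696 = 88.0 days.

88.0 days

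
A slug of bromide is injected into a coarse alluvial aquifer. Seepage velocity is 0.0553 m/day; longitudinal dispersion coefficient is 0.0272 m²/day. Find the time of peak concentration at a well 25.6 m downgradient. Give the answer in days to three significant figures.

For the 1D instantaneous-source solution, setting ∂C/∂t = 0 at fixed x gives v²t² + 2Dt − x² = 0, so t = (√(D² + v²x²) − D)/v².
√(D² + v²x²) = √(0.0272² + 0.0553² × 25.6²) = 1.416; v² = 0.00305809.
t = (1.416 − 0.0272)/0.00305809 = 454 days (vs. the pure-advection estimate x/v = 463 d).

454 days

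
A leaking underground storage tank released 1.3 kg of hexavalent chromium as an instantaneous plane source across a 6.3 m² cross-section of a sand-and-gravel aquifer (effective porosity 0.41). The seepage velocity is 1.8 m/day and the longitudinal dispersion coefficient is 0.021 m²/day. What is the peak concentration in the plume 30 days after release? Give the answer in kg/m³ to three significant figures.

The peak of an instantaneous 1D plume sits at x = vt; there the Gaussian factor is 1 and C_max = M/(n_e·A·√(4πDt)), where n_e·A is the pore area the mass is dissolved in.
√(4πDt) = √(4π × 0.021 × 30) = 2.814 m, so C_max = 1.3/(0.41 × 6.3 × 2.814) = 0.179 kg/m³.

0.179 kg/m³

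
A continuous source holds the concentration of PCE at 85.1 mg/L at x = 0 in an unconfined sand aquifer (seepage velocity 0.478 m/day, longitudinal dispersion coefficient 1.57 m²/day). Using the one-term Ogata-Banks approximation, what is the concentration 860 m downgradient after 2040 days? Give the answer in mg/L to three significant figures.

78.7 mg/L

For a continuous step input, C/C₀ ≈ ½·erfc((x−vt)/(2√(Dt))).
vt = 0.478 × 2040 = 975.12 m and 2√(Dt) = 2√(1.57 × 2040) = 113.2 m.
Argument (x−vt)/(2√(Dt)) = (860 − 975.12)/113.2 = -1.017; ½·erfc(-1.017) = 0.9248.
C = 85.1 × 0.9248 = 78.7 mg/L.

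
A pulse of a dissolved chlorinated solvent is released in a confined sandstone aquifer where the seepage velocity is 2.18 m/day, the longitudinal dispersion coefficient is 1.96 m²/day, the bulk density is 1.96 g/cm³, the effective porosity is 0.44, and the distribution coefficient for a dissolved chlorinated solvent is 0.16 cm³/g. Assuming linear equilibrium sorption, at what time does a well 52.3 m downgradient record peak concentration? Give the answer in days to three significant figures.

40.4 days

Retardation factor R = 1 + ρ_b·K_d/n = 1 + 1.96 × 0.16/0.44 = 1.713.
Sorption retards both mechanisms: v_R = v/R = 1.273 m/day, D_R = D/R = 1.144 m²/day.
Peak time from v_R²t² + 2D_R t − x² = 0: t = (√(D_R² + v_R²x²) − D_R)/v_R².
√(D_R² + v_R²x²) = √(1.144² + 1.273² × 52.3²) = 66.59; v_R² = 1.621.
t = (66.59 − 1.144)/1.621 = 40.4 days.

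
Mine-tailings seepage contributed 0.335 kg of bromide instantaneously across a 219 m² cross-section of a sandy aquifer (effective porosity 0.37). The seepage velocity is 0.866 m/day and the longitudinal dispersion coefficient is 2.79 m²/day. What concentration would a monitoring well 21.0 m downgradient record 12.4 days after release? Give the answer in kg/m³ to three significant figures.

9.26e-05 kg/m³

For an instantaneous plane source, C(x,t) = M/(n_e·A·√(4πDt)) · exp(−(x−vt)²/(4Dt)), with n_e·A the pore (flow) area.
Plume center vt = 0.866 × 12.4 = 10.7384 m, so the well at 21.0 m is 10.2616 m downgradient of the peak.
√(4πDt) = 20.85 m, giving peak height M/(n_e·A·√(4πDt)) = 0.335/(0.37 × 219 × 20.85) = 0.0001983 kg/m³.
(x−vt)²/(4Dt) = (10.2616)²/(4 × 2.79 × 12.4) = 0.7609; exp(−0.7609) = 0.4672.
C = 0.0001983 × 0.4672 = 9.26e-05 kg/m³.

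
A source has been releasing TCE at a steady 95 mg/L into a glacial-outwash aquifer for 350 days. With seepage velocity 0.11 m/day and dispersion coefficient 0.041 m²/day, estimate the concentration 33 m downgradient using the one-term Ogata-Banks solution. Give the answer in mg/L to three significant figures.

For a continuous step input, C/C₀ ≈ ½·erfc((x−vt)/(2√(Dt))).
vt = 0.11 × 350 = 38.5 m and 2√(Dt) = 2√(0.041 × 350) = 7.576 m.
Argument (x−vt)/(2√(Dt)) = (33 − 38.5)/7.576 = -0.7260; ½·erfc(-0.7260) = 0.8477.
C = 95 × 0.8477 = 80.5 mg/L.

80.5 mg/L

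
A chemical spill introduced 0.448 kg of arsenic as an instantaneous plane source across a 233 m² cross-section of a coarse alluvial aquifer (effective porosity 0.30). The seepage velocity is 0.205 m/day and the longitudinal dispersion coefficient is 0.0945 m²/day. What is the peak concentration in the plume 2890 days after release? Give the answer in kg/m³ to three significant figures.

The peak of an instantaneous 1D plume sits at x = vt; there the Gaussian factor is 1 and C_max = M/(n_e·A·√(4πDt)), where n_e·A is the pore area the mass is dissolved in.
√(4πDt) = √(4π × 0.0945 × 2890) = 58.58 m, so C_max = 0.448/(0.30 × 233 × 58.58) = 0.000109 kg/m³.

0.000109 kg/m³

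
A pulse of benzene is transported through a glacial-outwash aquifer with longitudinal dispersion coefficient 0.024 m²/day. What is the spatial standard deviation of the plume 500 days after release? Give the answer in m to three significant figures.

4.90 m

Dispersive spreading gives a Gaussian with σ² = 2Dt; advection only shifts the center.
σ = √(2 × 0.024 × 500) = 4.90 m.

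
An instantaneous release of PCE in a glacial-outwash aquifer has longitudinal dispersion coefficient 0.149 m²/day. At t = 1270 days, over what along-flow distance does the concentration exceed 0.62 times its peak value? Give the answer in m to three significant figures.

38.0 m

The plume is Gaussian with σ = √(2Dt) = √(2 × 0.149 × 1270) = 19.45 m.
C/C_peak = exp(−Δx²/(2σ²)) = 0.62 ⇒ Δx = σ·√(−2 ln 0.62) = 19.45 × 0.9778 = 19.02 m.
Width = 2Δx = 38.0 m.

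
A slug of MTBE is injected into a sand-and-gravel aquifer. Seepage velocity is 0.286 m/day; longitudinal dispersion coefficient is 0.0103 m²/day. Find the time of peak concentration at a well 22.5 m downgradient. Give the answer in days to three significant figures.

78.5 days

For the 1D instantaneous-source solution, setting ∂C/∂t = 0 at fixed x gives v²t² + 2Dt − x² = 0, so t = (√(D² + v²x²) − D)/v².
√(D² + v²x²) = √(0.0103² + 0.286² × 22.5²) = 6.435; v² = 0.081796.
t = (6.435 − 0.0103)/0.081796 = 78.5 days (vs. the pure-advection estimate x/v = 78.7 d).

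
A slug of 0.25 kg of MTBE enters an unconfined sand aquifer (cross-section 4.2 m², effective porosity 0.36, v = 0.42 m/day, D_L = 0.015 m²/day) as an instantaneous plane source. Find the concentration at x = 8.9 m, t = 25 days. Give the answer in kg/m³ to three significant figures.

For an instantaneous plane source, C(x,t) = M/(n_e·A·√(4πDt)) · exp(−(x−vt)²/(4Dt)), with n_e·A the pore (flow) area.
Plume center vt = 0.42 × 25 = 10.5 m, so the well at 8.9 m is 1.6 m upgradient of the peak.
√(4πDt) = 2.171 m, giving peak height M/(n_e·A·√(4πDt)) = 0.25/(0.36 × 4.2 × 2.171) = 0.07616 kg/m³.
(x−vt)²/(4Dt) = (-1.6)²/(4 × 0.015 × 25) = 1.707; exp(−1.707) = 0.1814.
C = 0.07616 × 0.1814 = 0.0138 kg/m³.

0.0138 kg/m³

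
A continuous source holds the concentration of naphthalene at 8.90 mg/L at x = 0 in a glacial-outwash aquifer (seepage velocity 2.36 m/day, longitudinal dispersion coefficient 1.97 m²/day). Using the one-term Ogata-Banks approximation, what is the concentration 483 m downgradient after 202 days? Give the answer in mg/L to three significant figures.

For a continuous step input, C/C₀ ≈ ½·erfc((x−vt)/(2√(Dt))).
vt = 2.36 × 202 = 476.72 m and 2√(Dt) = 2√(1.97 × 202) = 39.90 m.
Argument (x−vt)/(2√(Dt)) = (483 − 476.72)/39.90 = 0.1574; ½·erfc(0.1574) = 0.4119.
C = 8.90 × 0.4119 = 3.67 mg/L.

3.67 mg/L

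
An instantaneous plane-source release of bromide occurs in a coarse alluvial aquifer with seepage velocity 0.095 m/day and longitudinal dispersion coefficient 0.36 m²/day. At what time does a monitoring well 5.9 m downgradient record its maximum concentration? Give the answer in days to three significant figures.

33.9 days

For the 1D instantaneous-source solution, setting ∂C/∂t = 0 at fixed x gives v²t² + 2Dt − x² = 0, so t = (√(D² + v²x²) − D)/v².
√(D² + v²x²) = √(0.36² + 0.095² × 5.9²) = 0.6662; v² = 0.009025.
t = (0.6662 − 0.36)/0.009025 = 33.9 days (vs. the pure-advection estimate x/v = 62.1 d).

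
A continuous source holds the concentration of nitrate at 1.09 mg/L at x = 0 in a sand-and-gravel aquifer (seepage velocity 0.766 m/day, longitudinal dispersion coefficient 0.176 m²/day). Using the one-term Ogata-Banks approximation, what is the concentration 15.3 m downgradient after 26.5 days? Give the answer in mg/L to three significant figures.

For a continuous step input, C/C₀ ≈ ½·erfc((x−vt)/(2√(Dt))).
vt = 0.766 × 26.5 = 20.299 m and 2√(Dt) = 2√(0.176 × 26.5) = 4.319 m.
Argument (x−vt)/(2√(Dt)) = (15.3 − 20.299)/4.319 = -1.157; ½·erfc(-1.157) = 0.9491.
C = 1.09 × 0.9491 = 1.03 mg/L.

1.03 mg/L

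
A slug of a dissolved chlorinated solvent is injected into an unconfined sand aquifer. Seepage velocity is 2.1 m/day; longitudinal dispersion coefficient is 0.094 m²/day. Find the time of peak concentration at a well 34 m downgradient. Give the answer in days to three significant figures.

16.2 days

For the 1D instantaneous-source solution, setting ∂C/∂t = 0 at fixed x gives v²t² + 2Dt − x² = 0, so t = (√(D² + v²x²) − D)/v².
√(D² + v²x²) = √(0.094² + 2.1² × 34²) = 71.40; v² = 4.41.
t = (71.40 − 0.094)/4.41 = 16.2 days (vs. the pure-advection estimate x/v = 16.2 d).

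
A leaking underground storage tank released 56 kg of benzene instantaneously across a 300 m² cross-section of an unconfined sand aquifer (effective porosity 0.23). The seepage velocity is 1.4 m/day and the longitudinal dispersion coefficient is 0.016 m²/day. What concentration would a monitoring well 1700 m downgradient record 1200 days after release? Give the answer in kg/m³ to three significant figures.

0.000286 kg/m³

For an instantaneous plane source, C(x,t) = M/(n_e·A·√(4πDt)) · exp(−(x−vt)²/(4Dt)), with n_e·A the pore (flow) area.
Plume center vt = 1.4 × 1200 = 1680 m, so the well at 1700 m is 20 m downgradient of the peak.
√(4πDt) = 15.53 m, giving peak height M/(n_e·A·√(4πDt)) = 56/(0.23 × 300 × 15.53) = 0.05226 kg/m³.
(x−vt)²/(4Dt) = (20)²/(4 × 0.016 × 1200) = 5.208; exp(−5.208) = 0.005473.
C = 0.05226 × 0.005473 = 0.000286 kg/m³.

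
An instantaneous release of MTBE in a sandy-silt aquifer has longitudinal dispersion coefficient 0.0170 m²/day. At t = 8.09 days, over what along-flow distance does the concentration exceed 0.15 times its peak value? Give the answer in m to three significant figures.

The plume is Gaussian with σ = √(2Dt) = √(2 × 0.0170 × 8.09) = 0.5245 m.
C/C_peak = exp(−Δx²/(2σ²)) = 0.15 ⇒ Δx = σ·√(−2 ln 0.15) = 0.5245 × 1.948 = 1.022 m.
Width = 2Δx = 2.04 m.

2.04 m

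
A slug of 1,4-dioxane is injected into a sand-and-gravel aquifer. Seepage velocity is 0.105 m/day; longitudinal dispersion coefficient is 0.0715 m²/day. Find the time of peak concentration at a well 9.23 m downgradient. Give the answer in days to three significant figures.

For the 1D instantaneous-source solution, setting ∂C/∂t = 0 at fixed x gives v²t² + 2Dt − x² = 0, so t = (√(D² + v²x²) − D)/v².
√(D² + v²x²) = √(0.0715² + 0.105² × 9.23²) = 0.9718; v² = 0.011025.
t = (0.9718 − 0.0715)/0.011025 = 81.7 days (vs. the pure-advection estimate x/v = 87.9 d).

81.7 days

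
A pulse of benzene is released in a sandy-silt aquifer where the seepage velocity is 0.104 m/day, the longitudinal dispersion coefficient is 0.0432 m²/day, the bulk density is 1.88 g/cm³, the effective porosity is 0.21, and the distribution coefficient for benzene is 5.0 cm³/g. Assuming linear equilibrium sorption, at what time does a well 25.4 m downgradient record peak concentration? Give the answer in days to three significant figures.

Retardation factor R = 1 + ρ_b·K_d/n = 1 + 1.88 × 5.0/0.21 = 45.76.
Sorption retards both mechanisms: v_R = v/R = 0.002273 m/day, D_R = D/R = 0.0009441 m²/day.
Peak time from v_R²t² + 2D_R t − x² = 0: t = (√(D_R² + v_R²x²) − D_R)/v_R².
√(D_R² + v_R²x²) = √(0.0009441² + 0.002273² × 25.4²) = 0.05774; v_R² = 5.167e-06.
t = (0.05774 − 0.0009441)/5.167e-06 = 11000 days.

11000 days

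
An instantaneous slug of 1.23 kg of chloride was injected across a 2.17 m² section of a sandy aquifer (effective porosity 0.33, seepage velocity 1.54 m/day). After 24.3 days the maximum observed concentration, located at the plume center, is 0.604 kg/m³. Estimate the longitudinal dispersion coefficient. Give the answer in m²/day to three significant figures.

At the plume center C_max = M/(n_e·A·√(4πDt)), so D = M²/(4πt·(n_e·A·C_max)²).
n_e·A·C_max = 0.33 × 2.17 × 0.604 = 0.4325 kg/m.
D = 1.23²/(4π × 24.3 × 0.4325²) = 0.0265 m²/day.

0.0265 m²/day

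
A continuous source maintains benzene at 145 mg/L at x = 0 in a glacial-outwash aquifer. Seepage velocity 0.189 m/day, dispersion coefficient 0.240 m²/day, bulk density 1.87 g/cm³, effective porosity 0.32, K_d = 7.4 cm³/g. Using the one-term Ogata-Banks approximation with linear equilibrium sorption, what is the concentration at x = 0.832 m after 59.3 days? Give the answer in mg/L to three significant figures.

34.1 mg/L

Retardation factor R = 1 + ρ_b·K_d/n = 1 + 1.87 × 7.4/0.32 = 44.24.
Sorption retards both mechanisms: v_R = v/R = 0.004272 m/day, D_R = D/R = 0.005425 m²/day.
v_R·t = 0.004272 × 59.3 = 0.2533296 m; 2√(D_R t) = 1.134 m; argument = (0.832 − 0.2533296)/1.134 = 0.5103.
C = C₀ × ½·erfc(0.5103) = 145 × 0.2352 = 34.1 mg/L.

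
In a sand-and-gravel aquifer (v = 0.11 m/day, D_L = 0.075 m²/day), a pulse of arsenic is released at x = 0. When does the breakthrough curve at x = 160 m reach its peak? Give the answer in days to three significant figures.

1450 days

For the 1D instantaneous-source solution, setting ∂C/∂t = 0 at fixed x gives v²t² + 2Dt − x² = 0, so t = (√(D² + v²x²) − D)/v².
√(D² + v²x²) = √(0.075² + 0.11² × 160²) = 17.60; v² = 0.0121.
t = (17.60 − 0.075)/0.0121 = 1450 days (vs. the pure-advection estimate x/v = 1450 d).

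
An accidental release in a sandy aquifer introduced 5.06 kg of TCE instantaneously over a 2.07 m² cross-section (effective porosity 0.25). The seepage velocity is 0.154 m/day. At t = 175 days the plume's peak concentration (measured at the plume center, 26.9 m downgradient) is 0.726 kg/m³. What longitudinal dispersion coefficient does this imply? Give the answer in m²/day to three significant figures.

0.0825 m²/day

At the plume center C_max = M/(n_e·A·√(4πDt)), so D = M²/(4πt·(n_e·A·C_max)²).
n_e·A·C_max = 0.25 × 2.07 × 0.726 = 0.3757 kg/m.
D = 5.06²/(4π × 175 × 0.3757²) = 0.0825 m²/day.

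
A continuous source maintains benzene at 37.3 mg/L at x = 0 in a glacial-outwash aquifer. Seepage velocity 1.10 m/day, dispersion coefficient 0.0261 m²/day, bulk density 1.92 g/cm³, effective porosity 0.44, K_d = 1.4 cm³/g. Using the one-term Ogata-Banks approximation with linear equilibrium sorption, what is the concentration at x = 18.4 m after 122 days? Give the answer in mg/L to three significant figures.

25.8 mg/L

Retardation factor R = 1 + ρ_b·K_d/n = 1 + 1.92 × 1.4/0.44 = 7.109.
Sorption retards both mechanisms: v_R = v/R = 0.1547 m/day, D_R = D/R = 0.003671 m²/day.
v_R·t = 0.1547 × 122 = 18.8734 m; 2√(D_R t) = 1.338 m; argument = (18.4 − 18.8734)/1.338 = -0.3538.
C = C₀ × ½·erfc(-0.3538) = 37.3 × 0.6916 = 25.8 mg/L.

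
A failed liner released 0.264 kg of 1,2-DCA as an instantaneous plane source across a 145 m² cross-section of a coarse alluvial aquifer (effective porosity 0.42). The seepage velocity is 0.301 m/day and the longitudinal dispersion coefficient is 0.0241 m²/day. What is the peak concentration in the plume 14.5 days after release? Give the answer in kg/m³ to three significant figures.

The peak of an instantaneous 1D plume sits at x = vt; there the Gaussian factor is 1 and C_max = M/(n_e·A·√(4πDt)), where n_e·A is the pore area the mass is dissolved in.
√(4πDt) = √(4π × 0.0241 × 14.5) = 2.096 m, so C_max = 0.264/(0.42 × 145 × 2.096) = 0.00207 kg/m³.

0.00207 kg/m³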